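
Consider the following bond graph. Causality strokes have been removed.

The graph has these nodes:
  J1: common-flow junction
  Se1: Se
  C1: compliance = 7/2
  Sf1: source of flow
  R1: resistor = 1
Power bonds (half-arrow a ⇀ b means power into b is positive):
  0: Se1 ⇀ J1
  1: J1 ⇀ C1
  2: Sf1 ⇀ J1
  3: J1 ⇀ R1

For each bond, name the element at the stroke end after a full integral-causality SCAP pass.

β0 →J1
β1 →J1
β2 →Sf1
β3 →J1

#0 stroke at J1  (Se1: effort source, stroke at far end)
#2 stroke at Sf1  (Sf1 (Sf) sets flow on bond)
#1 stroke at J1  (J1 flow already set via bond 2)
#3 stroke at J1  (common-f at J1 fixed by 2)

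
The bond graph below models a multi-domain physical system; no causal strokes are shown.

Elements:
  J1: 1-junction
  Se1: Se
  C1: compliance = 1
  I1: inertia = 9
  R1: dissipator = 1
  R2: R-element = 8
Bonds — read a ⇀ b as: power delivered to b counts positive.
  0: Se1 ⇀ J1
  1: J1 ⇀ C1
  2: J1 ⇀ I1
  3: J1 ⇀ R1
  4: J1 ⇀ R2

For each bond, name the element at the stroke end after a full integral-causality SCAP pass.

b0 →J1  (Se1 fixes effort; stroke away)
b1 →J1  (C1 outputs effort q/C1)
b2 →I1  (I1: I, integral causality)
b3 →J1  (J1: bond 2 brought flow, rest push out)
b4 →J1  (J1: bond 2 brought flow, rest push out)

b0 |J1
b1 |J1
b2 |I1
b3 |J1
b4 |J1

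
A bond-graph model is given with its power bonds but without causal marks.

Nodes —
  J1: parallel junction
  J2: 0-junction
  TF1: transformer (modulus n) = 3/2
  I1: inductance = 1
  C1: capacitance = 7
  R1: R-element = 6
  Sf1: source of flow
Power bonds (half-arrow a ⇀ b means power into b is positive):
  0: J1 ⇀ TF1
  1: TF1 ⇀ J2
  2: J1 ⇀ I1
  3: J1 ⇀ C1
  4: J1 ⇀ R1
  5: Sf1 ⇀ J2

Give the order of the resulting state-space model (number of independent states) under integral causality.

b5 stroke at Sf1  (Sf1 fixes flow; stroke at Sf1)
b1 stroke at J2  (J2: last free bond brings effort in)
b0 stroke at TF1  (through TF1, causality passes straight; one stroke at TF1)
b2 stroke at I1  (I1 outputs flow p/I1)
b3 stroke at J1  (prefer integral on C1)
b4 stroke at R1  (J1: bond 3 brought effort, rest push out)

2  (C1, I1 all integral)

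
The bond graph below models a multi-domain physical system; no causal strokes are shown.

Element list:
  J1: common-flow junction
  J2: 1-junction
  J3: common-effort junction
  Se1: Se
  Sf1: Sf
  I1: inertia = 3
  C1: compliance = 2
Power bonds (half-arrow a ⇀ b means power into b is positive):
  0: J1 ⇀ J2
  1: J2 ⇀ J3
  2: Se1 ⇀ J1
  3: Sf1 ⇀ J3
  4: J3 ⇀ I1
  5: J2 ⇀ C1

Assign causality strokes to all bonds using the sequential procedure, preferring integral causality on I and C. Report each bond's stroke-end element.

bond 0 |J2
bond 1 |J3
bond 2 |J1
bond 3 |Sf1
bond 4 |I1
bond 5 |J2

bond 2 →J1  (source Se1 imposes e)
bond 3 →Sf1  (Sf1 (Sf) sets flow on bond)
bond 0 →J2  (only one flow-in slot at J1)
bond 4 →I1  (prefer integral on I1)
bond 1 →J3  (J3 needs exactly one e-in)
bond 5 →J2  (1-jn J2 has f-setter on 1)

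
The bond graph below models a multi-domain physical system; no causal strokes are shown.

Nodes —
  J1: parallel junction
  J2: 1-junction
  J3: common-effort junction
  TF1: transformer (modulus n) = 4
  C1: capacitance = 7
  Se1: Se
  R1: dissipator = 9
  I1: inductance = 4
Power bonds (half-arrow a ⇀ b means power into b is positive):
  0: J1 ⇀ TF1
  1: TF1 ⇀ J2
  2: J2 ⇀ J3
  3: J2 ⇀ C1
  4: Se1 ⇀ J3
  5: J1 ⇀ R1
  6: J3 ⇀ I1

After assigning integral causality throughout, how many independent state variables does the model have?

2  (C1, I1 all integral)

#4 |J3  (Se1: effort source, stroke at far end)
#2 |J2  (common-e at J3 fixed by 4)
#6 |I1  (J3 effort already set via bond 4)
#3 |J2  (prefer integral on C1)
#1 |TF1  (closing 1-jn rule on J2)
#0 |J1  (TF TF1: opposite of bond 1)
#5 |R1  (J1 effort already set via bond 0)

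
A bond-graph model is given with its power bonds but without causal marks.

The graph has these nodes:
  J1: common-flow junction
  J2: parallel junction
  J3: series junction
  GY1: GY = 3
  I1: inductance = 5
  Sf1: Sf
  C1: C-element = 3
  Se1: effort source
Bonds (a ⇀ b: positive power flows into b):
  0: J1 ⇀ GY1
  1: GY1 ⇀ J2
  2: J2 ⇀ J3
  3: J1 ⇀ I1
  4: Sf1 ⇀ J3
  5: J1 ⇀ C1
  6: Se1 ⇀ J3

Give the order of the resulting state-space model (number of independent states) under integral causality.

b4 stroke at Sf1  (Sf1 fixes flow; stroke at Sf1)
b6 stroke at J3  (source Se1 imposes e)
b2 stroke at J3  (J3 flow already set via bond 4)
b1 stroke at J2  (J2 needs exactly one e-in)
b0 stroke at J1  (GY1 both-in/both-out from 1)
b3 stroke at I1  (I1: I, integral causality)
b5 stroke at J1  (1-jn J1 has f-setter on 3)

2  (C1, I1 all integral)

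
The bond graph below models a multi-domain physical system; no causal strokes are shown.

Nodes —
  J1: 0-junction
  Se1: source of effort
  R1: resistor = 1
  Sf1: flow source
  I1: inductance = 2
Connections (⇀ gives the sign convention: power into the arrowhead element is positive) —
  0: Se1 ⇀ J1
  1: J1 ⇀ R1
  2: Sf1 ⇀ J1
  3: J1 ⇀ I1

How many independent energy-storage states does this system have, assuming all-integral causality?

1  (I1 all integral)

b0 →J1  (source Se1 imposes e)
b2 →Sf1  (Sf1 fixes flow; stroke at Sf1)
b1 →R1  (common-e at J1 fixed by 0)
b3 →I1  (common-e at J1 fixed by 0)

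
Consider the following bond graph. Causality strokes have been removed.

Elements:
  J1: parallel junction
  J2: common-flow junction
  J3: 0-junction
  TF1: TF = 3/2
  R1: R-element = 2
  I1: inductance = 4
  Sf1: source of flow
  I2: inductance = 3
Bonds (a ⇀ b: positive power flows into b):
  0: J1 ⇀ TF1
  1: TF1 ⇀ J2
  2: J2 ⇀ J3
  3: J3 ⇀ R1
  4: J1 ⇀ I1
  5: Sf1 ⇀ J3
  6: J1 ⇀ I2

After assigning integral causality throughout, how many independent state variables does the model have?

bond 5 →Sf1  (Sf1 (Sf) sets flow on bond)
bond 4 →I1  (I1 integral (f out))
bond 6 →I2  (I2 outputs flow p/I2)
bond 0 →J1  (J1: last free bond brings effort in)
bond 1 →TF1  (TF1: transformer flips bond 0)
bond 2 →J2  (common-f at J2 fixed by 1)
bond 3 →J3  (J3 needs exactly one e-in)

2  (I1, I2 all integral)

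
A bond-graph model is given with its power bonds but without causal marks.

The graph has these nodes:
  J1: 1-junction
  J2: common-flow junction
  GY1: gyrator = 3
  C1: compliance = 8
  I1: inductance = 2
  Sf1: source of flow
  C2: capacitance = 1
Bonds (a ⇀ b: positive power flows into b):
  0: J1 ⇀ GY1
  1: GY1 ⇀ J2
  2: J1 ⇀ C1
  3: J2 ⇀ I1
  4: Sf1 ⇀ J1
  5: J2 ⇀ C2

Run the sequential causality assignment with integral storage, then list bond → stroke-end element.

bond 0 stroke→J1
bond 1 stroke→J2
bond 2 stroke→J1
bond 3 stroke→I1
bond 4 stroke→Sf1
bond 5 stroke→J2

β4 stroke→Sf1  (Sf1 fixes flow; stroke at Sf1)
β0 stroke→J1  (J1: bond 4 brought flow, rest push out)
β2 stroke→J1  (J1: bond 4 brought flow, rest push out)
β1 stroke→J2  (through GY1, causality inverts; strokes same side of GY1)
β3 stroke→I1  (I1 integral (f out))
β5 stroke→J2  (J2: bond 3 brought flow, rest push out)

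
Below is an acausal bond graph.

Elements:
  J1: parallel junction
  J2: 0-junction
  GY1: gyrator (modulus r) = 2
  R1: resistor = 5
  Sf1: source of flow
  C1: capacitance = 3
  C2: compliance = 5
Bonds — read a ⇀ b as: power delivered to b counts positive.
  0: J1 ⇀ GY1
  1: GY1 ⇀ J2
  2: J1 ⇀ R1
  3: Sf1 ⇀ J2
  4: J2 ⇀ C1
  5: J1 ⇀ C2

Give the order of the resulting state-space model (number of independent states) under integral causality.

2  (C1, C2 all integral)

b3 stroke→Sf1  (Sf1: flow source, stroke at near end)
b4 stroke→J2  (C1 outputs effort q/C1)
b1 stroke→GY1  (J2: bond 4 brought effort, rest push out)
b0 stroke→GY1  (GY GY1: same side as bond 1)
b5 stroke→J1  (C2: C, integral causality)
b2 stroke→R1  (0-jn J1 has e-setter on 5)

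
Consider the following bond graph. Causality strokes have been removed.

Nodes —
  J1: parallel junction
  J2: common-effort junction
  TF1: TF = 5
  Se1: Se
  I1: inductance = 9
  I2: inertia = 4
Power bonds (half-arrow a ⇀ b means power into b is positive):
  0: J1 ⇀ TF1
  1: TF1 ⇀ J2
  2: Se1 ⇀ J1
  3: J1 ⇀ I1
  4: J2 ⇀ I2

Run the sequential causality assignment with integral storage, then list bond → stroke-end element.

β0 →TF1
β1 →J2
β2 →J1
β3 →I1
β4 →I2

b2 stroke at J1  (Se1: effort source, stroke at far end)
b0 stroke at TF1  (common-e at J1 fixed by 2)
b3 stroke at I1  (0-jn J1 has e-setter on 2)
b1 stroke at J2  (TF TF1: opposite of bond 0)
b4 stroke at I2  (common-e at J2 fixed by 1)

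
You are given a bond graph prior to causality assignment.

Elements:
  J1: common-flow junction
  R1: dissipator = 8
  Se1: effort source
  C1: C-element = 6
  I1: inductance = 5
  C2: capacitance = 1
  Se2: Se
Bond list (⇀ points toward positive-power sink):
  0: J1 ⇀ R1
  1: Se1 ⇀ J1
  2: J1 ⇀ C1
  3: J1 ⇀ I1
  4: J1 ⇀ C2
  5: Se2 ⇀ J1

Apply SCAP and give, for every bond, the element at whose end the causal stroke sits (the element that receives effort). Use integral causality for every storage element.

β1 stroke at J1  (Se1 (Se) sets effort on bond)
β5 stroke at J1  (source Se2 imposes e)
β2 stroke at J1  (C1 integral (e out))
β3 stroke at I1  (I1 outputs flow p/I1)
β0 stroke at J1  (J1 flow already set via bond 3)
β4 stroke at J1  (J1 flow already set via bond 3)

β0 |J1
β1 |J1
β2 |J1
β3 |I1
β4 |J1
β5 |J1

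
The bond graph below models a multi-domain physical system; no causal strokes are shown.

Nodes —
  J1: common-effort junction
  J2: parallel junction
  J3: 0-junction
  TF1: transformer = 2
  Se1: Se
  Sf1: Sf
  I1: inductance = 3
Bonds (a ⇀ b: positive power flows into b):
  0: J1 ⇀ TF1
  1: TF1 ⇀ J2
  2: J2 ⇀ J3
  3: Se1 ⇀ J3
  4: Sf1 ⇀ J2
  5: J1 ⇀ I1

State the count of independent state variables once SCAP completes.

bond 3 →J3  (Se1 (Se) sets effort on bond)
bond 4 →Sf1  (Sf1: flow source, stroke at near end)
bond 2 →J2  (0-jn J3 has e-setter on 3)
bond 1 →TF1  (common-e at J2 fixed by 2)
bond 0 →J1  (TF1: transformer flips bond 1)
bond 5 →I1  (J1: bond 0 brought effort, rest push out)

1  (I1 all integral)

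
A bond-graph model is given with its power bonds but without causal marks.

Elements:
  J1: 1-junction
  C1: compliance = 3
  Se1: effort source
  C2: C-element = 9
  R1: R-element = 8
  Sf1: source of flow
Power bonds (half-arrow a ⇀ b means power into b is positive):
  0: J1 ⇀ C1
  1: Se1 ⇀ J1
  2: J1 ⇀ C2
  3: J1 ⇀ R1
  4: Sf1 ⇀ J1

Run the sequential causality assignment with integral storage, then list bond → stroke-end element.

#1 stroke at J1  (Se1: effort source, stroke at far end)
#4 stroke at Sf1  (source Sf1 imposes f)
#0 stroke at J1  (J1 flow already set via bond 4)
#2 stroke at J1  (J1 flow already set via bond 4)
#3 stroke at J1  (J1: bond 4 brought flow, rest push out)

bond 0 |J1
bond 1 |J1
bond 2 |J1
bond 3 |J1
bond 4 |Sf1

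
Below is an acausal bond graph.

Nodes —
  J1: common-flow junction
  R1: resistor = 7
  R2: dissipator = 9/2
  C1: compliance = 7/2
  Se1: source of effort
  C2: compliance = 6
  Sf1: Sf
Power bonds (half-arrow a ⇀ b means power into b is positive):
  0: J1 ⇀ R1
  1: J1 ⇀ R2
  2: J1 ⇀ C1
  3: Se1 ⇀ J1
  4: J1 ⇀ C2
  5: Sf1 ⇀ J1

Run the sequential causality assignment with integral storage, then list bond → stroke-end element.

bond 0 →J1
bond 1 →J1
bond 2 →J1
bond 3 →J1
bond 4 →J1
bond 5 →Sf1

β3 stroke→J1  (Se1: effort source, stroke at far end)
β5 stroke→Sf1  (Sf1 (Sf) sets flow on bond)
β0 stroke→J1  (J1: bond 5 brought flow, rest push out)
β1 stroke→J1  (1-jn J1 has f-setter on 5)
β2 stroke→J1  (J1: bond 5 brought flow, rest push out)
β4 stroke→J1  (J1 flow already set via bond 5)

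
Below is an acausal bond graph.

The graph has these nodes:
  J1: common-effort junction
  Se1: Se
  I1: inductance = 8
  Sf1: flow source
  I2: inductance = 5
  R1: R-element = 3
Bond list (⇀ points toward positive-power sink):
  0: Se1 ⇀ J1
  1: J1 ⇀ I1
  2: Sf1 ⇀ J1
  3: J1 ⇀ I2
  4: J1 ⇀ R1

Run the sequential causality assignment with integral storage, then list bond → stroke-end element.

β0 →J1  (Se1 (Se) sets effort on bond)
β2 →Sf1  (Sf1 (Sf) sets flow on bond)
β1 →I1  (0-jn J1 has e-setter on 0)
β3 →I2  (0-jn J1 has e-setter on 0)
β4 →R1  (J1: bond 0 brought effort, rest push out)

#0 stroke→J1
#1 stroke→I1
#2 stroke→Sf1
#3 stroke→I2
#4 stroke→R1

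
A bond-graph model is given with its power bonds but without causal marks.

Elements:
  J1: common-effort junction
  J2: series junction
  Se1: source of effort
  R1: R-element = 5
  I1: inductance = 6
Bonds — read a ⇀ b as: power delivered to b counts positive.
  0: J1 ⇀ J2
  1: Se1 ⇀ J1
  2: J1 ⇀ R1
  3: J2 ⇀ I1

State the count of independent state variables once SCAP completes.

b1 →J1  (Se1 (Se) sets effort on bond)
b0 →J2  (J1: bond 1 brought effort, rest push out)
b2 →R1  (J1: bond 1 brought effort, rest push out)
b3 →I1  (closing 1-jn rule on J2)

1  (I1 all integral)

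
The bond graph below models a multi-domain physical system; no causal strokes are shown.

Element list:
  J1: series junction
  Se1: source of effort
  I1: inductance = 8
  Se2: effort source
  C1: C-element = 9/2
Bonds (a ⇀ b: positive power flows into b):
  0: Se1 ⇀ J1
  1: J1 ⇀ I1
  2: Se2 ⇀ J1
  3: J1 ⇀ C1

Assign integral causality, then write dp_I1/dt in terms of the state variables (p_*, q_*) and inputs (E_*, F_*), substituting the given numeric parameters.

dp_I1/dt = E_Se1 + E_Se2 - 2*q_C1/9

b0 stroke→J1  (Se1: effort source, stroke at far end)
b2 stroke→J1  (Se2 fixes effort; stroke away)
b1 stroke→I1  (I1 integral (f out))
b3 stroke→J1  (common-f at J1 fixed by 1)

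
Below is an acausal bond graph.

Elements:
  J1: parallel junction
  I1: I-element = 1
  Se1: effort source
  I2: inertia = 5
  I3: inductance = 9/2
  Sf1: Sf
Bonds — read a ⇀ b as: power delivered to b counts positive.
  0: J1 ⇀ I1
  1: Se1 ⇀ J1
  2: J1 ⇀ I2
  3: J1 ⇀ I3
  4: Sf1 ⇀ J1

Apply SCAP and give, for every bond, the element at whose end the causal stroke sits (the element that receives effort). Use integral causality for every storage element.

#0 stroke at I1
#1 stroke at J1
#2 stroke at I2
#3 stroke at I3
#4 stroke at Sf1

#1 |J1  (Se1: effort source, stroke at far end)
#4 |Sf1  (Sf1: flow source, stroke at near end)
#0 |I1  (J1: bond 1 brought effort, rest push out)
#2 |I2  (J1 effort already set via bond 1)
#3 |I3  (J1 effort already set via bond 1)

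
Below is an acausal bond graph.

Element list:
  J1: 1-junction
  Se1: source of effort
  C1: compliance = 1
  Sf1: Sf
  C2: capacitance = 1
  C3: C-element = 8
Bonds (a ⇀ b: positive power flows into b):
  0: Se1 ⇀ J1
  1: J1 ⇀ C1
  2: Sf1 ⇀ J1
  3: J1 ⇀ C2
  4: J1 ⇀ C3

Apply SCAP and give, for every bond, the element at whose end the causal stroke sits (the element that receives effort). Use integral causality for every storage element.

bond 0 stroke→J1
bond 1 stroke→J1
bond 2 stroke→Sf1
bond 3 stroke→J1
bond 4 stroke→J1

bond 0 stroke at J1  (Se1 (Se) sets effort on bond)
bond 2 stroke at Sf1  (Sf1: flow source, stroke at near end)
bond 1 stroke at J1  (J1 flow already set via bond 2)
bond 3 stroke at J1  (J1: bond 2 brought flow, rest push out)
bond 4 stroke at J1  (J1 flow already set via bond 2)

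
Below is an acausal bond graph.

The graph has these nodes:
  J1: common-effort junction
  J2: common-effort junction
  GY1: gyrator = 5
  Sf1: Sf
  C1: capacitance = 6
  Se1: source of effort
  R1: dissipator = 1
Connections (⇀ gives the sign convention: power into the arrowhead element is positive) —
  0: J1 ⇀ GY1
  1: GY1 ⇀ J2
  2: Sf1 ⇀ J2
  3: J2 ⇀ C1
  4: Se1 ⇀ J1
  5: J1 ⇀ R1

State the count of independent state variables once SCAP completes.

b2 |Sf1  (Sf1: flow source, stroke at near end)
b4 |J1  (Se1 (Se) sets effort on bond)
b0 |GY1  (J1 effort already set via bond 4)
b5 |R1  (J1 effort already set via bond 4)
b1 |GY1  (GY1: gyrator matches bond 0)
b3 |J2  (J2 needs exactly one e-in)

1  (C1 all integral)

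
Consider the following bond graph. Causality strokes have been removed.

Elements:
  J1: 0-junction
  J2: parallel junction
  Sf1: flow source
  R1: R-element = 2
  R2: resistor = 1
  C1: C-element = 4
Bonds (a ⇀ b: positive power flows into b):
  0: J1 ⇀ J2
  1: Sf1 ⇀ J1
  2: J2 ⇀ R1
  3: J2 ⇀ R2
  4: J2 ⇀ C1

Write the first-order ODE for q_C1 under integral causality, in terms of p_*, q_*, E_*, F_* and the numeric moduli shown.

bond 1 →Sf1  (Sf1 fixes flow; stroke at Sf1)
bond 0 →J1  (J1 needs exactly one e-in)
bond 4 →J2  (C1: C, integral causality)
bond 2 →R1  (common-e at J2 fixed by 4)
bond 3 →R2  (0-jn J2 has e-setter on 4)

dq_C1/dt = F_Sf1 - 3*q_C1/8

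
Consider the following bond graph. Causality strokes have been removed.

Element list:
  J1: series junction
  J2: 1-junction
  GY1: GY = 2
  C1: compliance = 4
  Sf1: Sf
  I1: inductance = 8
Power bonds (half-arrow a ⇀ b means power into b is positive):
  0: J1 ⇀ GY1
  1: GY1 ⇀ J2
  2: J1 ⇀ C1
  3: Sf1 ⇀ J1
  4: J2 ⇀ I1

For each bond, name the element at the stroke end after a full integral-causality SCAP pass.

β0 stroke→J1
β1 stroke→J2
β2 stroke→J1
β3 stroke→Sf1
β4 stroke→I1

#3 |Sf1  (Sf1 (Sf) sets flow on bond)
#0 |J1  (common-f at J1 fixed by 3)
#2 |J1  (1-jn J1 has f-setter on 3)
#1 |J2  (GY1: gyrator matches bond 0)
#4 |I1  (J2 needs exactly one f-in)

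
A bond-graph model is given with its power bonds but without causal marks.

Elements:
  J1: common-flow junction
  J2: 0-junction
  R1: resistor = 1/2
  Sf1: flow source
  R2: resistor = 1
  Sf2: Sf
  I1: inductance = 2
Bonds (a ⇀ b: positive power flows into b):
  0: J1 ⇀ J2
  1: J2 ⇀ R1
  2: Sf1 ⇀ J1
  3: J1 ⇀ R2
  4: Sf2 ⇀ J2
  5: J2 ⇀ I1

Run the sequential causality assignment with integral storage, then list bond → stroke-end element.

b2 |Sf1  (Sf1: flow source, stroke at near end)
b4 |Sf2  (source Sf2 imposes f)
b0 |J1  (J1: bond 2 brought flow, rest push out)
b3 |J1  (J1 flow already set via bond 2)
b5 |I1  (I1: I, integral causality)
b1 |J2  (J2 needs exactly one e-in)

bond 0 stroke at J1
bond 1 stroke at J2
bond 2 stroke at Sf1
bond 3 stroke at J1
bond 4 stroke at Sf2
bond 5 stroke at I1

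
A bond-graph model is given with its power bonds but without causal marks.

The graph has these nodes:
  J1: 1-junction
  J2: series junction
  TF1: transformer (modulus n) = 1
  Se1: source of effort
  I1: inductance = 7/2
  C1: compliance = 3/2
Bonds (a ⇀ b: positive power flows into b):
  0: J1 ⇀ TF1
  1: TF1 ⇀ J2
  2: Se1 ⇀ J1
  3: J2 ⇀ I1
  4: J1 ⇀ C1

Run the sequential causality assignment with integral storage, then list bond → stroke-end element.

β2 |J1  (Se1: effort source, stroke at far end)
β3 |I1  (prefer integral on I1)
β1 |J2  (J2 flow already set via bond 3)
β0 |TF1  (TF1 one-in-one-out from 1)
β4 |J1  (1-jn J1 has f-setter on 0)

β0 →TF1
β1 →J2
β2 →J1
β3 →I1
β4 →J1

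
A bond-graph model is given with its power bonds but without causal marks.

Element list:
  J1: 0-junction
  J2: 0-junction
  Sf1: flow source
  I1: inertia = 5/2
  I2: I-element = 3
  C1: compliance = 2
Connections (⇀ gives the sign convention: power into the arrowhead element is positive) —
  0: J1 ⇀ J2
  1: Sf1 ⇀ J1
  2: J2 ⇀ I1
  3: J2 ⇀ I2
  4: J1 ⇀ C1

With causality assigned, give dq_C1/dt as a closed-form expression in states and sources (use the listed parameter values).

b1 stroke at Sf1  (Sf1: flow source, stroke at near end)
b2 stroke at I1  (I1 outputs flow p/I1)
b3 stroke at I2  (I2 outputs flow p/I2)
b0 stroke at J2  (only one effort-in slot at J2)
b4 stroke at J1  (closing 0-jn rule on J1)

dq_C1/dt = F_Sf1 - 2*p_I1/5 - p_I2/3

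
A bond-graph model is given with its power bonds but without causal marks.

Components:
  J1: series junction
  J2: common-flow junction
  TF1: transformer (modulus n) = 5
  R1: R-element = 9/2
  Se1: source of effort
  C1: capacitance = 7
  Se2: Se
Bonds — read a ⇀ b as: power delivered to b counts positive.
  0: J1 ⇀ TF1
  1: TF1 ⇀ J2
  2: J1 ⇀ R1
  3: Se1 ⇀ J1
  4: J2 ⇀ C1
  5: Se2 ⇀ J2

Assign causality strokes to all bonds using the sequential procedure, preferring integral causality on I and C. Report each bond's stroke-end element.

b0 stroke at J1
b1 stroke at TF1
b2 stroke at R1
b3 stroke at J1
b4 stroke at J2
b5 stroke at J2

bond 3 stroke at J1  (Se1 (Se) sets effort on bond)
bond 5 stroke at J2  (Se2: effort source, stroke at far end)
bond 4 stroke at J2  (prefer integral on C1)
bond 1 stroke at TF1  (closing 1-jn rule on J2)
bond 0 stroke at J1  (TF TF1: opposite of bond 1)
bond 2 stroke at R1  (only one flow-in slot at J1)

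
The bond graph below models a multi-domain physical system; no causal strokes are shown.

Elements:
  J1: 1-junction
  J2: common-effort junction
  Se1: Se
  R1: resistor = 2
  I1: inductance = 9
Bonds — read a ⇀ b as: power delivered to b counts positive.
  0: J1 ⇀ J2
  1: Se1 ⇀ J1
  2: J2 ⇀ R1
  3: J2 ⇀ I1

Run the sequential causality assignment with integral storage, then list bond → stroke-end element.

bond 0 |J2
bond 1 |J1
bond 2 |R1
bond 3 |I1

#1 stroke→J1  (Se1: effort source, stroke at far end)
#0 stroke→J2  (J1 needs exactly one f-in)
#2 stroke→R1  (J2 effort already set via bond 0)
#3 stroke→I1  (J2 effort already set via bond 0)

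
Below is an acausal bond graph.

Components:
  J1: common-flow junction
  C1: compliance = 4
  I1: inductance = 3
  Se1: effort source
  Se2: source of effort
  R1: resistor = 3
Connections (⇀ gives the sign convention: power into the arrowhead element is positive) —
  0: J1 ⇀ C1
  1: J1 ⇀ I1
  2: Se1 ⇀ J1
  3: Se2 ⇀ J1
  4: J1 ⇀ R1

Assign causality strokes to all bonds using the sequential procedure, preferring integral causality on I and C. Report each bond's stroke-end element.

bond 2 →J1  (source Se1 imposes e)
bond 3 →J1  (Se2 fixes effort; stroke away)
bond 0 →J1  (prefer integral on C1)
bond 1 →I1  (I1 outputs flow p/I1)
bond 4 →J1  (J1 flow already set via bond 1)

β0 |J1
β1 |I1
β2 |J1
β3 |J1
β4 |J1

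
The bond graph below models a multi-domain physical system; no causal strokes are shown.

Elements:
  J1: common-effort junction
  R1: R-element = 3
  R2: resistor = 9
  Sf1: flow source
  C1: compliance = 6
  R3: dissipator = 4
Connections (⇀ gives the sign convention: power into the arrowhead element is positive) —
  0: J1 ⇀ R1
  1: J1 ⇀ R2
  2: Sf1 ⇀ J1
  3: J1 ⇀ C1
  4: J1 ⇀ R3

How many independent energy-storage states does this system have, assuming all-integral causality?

#2 stroke→Sf1  (Sf1: flow source, stroke at near end)
#3 stroke→J1  (C1 integral (e out))
#0 stroke→R1  (common-e at J1 fixed by 3)
#1 stroke→R2  (common-e at J1 fixed by 3)
#4 stroke→R3  (common-e at J1 fixed by 3)

1  (C1 all integral)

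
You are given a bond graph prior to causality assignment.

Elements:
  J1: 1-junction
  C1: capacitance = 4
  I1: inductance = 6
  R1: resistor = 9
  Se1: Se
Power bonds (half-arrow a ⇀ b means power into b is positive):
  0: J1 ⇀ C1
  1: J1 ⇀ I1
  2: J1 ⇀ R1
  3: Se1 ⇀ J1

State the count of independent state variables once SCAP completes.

bond 3 stroke→J1  (Se1 (Se) sets effort on bond)
bond 0 stroke→J1  (prefer integral on C1)
bond 1 stroke→I1  (I1 outputs flow p/I1)
bond 2 stroke→J1  (J1 flow already set via bond 1)

2  (C1, I1 all integral)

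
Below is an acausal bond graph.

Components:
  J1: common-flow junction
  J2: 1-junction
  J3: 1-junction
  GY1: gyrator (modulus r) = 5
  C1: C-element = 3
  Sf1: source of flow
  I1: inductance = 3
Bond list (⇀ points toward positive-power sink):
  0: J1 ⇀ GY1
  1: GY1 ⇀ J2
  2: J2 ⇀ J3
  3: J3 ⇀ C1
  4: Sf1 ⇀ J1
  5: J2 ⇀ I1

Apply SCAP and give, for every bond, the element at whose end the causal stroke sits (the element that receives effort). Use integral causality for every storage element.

β4 stroke at Sf1  (Sf1 fixes flow; stroke at Sf1)
β0 stroke at J1  (1-jn J1 has f-setter on 4)
β1 stroke at J2  (GY1 both-in/both-out from 0)
β3 stroke at J3  (C1 integral (e out))
β2 stroke at J2  (J3 needs exactly one f-in)
β5 stroke at I1  (closing 1-jn rule on J2)

#0 →J1
#1 →J2
#2 →J2
#3 →J3
#4 →Sf1
#5 →I1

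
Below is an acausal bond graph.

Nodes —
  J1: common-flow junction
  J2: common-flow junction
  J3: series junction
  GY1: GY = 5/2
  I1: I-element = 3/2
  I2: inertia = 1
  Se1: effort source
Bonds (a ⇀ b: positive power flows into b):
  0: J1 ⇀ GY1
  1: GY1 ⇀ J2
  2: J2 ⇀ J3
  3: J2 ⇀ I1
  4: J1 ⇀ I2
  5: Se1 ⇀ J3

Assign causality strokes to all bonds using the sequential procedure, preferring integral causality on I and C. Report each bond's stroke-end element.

#5 stroke at J3  (Se1: effort source, stroke at far end)
#2 stroke at J2  (J3: last free bond brings flow in)
#3 stroke at I1  (prefer integral on I1)
#1 stroke at J2  (common-f at J2 fixed by 3)
#0 stroke at J1  (GY1: gyrator matches bond 1)
#4 stroke at I2  (only one flow-in slot at J1)

bond 0 →J1
bond 1 →J2
bond 2 →J2
bond 3 →I1
bond 4 →I2
bond 5 →J3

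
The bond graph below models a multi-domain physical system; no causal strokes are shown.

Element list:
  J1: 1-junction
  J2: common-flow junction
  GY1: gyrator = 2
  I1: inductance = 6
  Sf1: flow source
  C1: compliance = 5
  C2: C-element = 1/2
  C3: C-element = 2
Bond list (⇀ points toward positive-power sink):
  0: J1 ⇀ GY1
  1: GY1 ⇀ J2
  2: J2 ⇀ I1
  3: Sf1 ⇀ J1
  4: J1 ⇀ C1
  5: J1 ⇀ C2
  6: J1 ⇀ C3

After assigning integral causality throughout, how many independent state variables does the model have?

4  (C1, C2, C3, I1 all integral)

b3 →Sf1  (Sf1 fixes flow; stroke at Sf1)
b0 →J1  (J1 flow already set via bond 3)
b4 →J1  (J1: bond 3 brought flow, rest push out)
b5 →J1  (common-f at J1 fixed by 3)
b6 →J1  (1-jn J1 has f-setter on 3)
b1 →J2  (GY1 both-in/both-out from 0)
b2 →I1  (J2: last free bond brings flow in)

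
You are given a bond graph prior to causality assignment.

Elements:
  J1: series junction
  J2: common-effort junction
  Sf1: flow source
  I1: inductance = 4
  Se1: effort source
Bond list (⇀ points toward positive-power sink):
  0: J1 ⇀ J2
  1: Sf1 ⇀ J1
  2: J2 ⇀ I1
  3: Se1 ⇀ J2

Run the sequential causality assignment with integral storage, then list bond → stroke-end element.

β0 stroke at J1
β1 stroke at Sf1
β2 stroke at I1
β3 stroke at J2

#1 stroke→Sf1  (Sf1: flow source, stroke at near end)
#3 stroke→J2  (Se1 fixes effort; stroke away)
#0 stroke→J1  (J1: bond 1 brought flow, rest push out)
#2 stroke→I1  (J2: bond 3 brought effort, rest push out)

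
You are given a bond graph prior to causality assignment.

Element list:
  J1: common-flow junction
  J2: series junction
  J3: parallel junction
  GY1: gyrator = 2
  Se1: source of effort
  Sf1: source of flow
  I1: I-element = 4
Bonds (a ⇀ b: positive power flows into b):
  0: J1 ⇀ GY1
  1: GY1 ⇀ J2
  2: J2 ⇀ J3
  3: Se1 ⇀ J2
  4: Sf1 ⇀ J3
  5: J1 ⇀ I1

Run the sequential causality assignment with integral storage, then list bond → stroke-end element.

β0 |J1
β1 |J2
β2 |J3
β3 |J2
β4 |Sf1
β5 |I1

β3 →J2  (Se1 fixes effort; stroke away)
β4 →Sf1  (Sf1: flow source, stroke at near end)
β2 →J3  (J3 needs exactly one e-in)
β1 →J2  (J2 flow already set via bond 2)
β0 →J1  (GY1: gyrator matches bond 1)
β5 →I1  (J1 needs exactly one f-in)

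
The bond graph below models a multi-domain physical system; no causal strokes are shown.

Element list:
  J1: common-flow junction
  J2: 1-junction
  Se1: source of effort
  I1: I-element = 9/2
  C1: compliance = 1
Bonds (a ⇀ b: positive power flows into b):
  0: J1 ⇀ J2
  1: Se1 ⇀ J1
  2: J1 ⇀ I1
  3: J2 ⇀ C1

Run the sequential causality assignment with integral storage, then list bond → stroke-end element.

β1 stroke at J1  (source Se1 imposes e)
β2 stroke at I1  (I1 outputs flow p/I1)
β0 stroke at J1  (common-f at J1 fixed by 2)
β3 stroke at J2  (common-f at J2 fixed by 0)

b0 stroke at J1
b1 stroke at J1
b2 stroke at I1
b3 stroke at J2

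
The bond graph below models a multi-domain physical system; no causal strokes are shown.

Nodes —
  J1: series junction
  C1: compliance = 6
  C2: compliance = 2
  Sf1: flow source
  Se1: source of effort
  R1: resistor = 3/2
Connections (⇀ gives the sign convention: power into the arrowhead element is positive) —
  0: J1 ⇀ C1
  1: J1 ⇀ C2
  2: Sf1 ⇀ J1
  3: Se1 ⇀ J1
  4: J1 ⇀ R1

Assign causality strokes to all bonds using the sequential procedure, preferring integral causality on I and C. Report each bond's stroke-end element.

bond 0 |J1
bond 1 |J1
bond 2 |Sf1
bond 3 |J1
bond 4 |J1

b2 →Sf1  (source Sf1 imposes f)
b3 →J1  (source Se1 imposes e)
b0 →J1  (common-f at J1 fixed by 2)
b1 →J1  (J1: bond 2 brought flow, rest push out)
b4 →J1  (J1: bond 2 brought flow, rest push out)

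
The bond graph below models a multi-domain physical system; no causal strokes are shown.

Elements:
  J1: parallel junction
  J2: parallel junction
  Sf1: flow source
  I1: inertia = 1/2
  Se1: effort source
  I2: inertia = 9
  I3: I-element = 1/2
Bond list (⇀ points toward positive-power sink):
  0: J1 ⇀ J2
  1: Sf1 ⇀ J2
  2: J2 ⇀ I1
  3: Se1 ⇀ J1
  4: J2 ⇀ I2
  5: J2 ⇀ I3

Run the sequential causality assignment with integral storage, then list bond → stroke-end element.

b0 |J2
b1 |Sf1
b2 |I1
b3 |J1
b4 |I2
b5 |I3

#1 stroke→Sf1  (Sf1: flow source, stroke at near end)
#3 stroke→J1  (Se1: effort source, stroke at far end)
#0 stroke→J2  (0-jn J1 has e-setter on 3)
#2 stroke→I1  (J2 effort already set via bond 0)
#4 stroke→I2  (J2: bond 0 brought effort, rest push out)
#5 stroke→I3  (common-e at J2 fixed by 0)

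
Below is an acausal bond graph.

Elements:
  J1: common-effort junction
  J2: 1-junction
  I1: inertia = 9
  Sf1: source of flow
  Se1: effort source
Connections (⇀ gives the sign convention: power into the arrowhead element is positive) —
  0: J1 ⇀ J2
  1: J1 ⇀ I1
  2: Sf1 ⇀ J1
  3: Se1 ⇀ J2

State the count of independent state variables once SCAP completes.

#2 |Sf1  (Sf1: flow source, stroke at near end)
#3 |J2  (Se1 fixes effort; stroke away)
#0 |J1  (J2: last free bond brings flow in)
#1 |I1  (common-e at J1 fixed by 0)

1  (I1 all integral)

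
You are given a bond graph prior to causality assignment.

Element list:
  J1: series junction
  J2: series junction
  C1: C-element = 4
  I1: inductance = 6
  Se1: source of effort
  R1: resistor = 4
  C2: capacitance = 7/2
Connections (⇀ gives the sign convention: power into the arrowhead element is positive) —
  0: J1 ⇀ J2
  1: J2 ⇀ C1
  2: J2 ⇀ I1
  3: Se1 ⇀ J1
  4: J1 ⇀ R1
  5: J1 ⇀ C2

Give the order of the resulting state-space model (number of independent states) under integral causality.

b3 |J1  (Se1 (Se) sets effort on bond)
b1 |J2  (C1 integral (e out))
b2 |I1  (I1: I, integral causality)
b0 |J2  (common-f at J2 fixed by 2)
b4 |J1  (1-jn J1 has f-setter on 0)
b5 |J1  (J1 flow already set via bond 0)

3  (C1, C2, I1 all integral)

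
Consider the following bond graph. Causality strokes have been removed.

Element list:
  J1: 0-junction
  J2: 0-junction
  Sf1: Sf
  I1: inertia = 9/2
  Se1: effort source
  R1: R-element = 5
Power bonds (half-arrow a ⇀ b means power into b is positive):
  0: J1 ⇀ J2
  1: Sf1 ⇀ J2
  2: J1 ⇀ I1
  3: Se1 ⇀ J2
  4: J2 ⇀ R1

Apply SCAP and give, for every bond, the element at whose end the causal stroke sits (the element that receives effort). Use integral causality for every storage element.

#0 stroke at J1
#1 stroke at Sf1
#2 stroke at I1
#3 stroke at J2
#4 stroke at R1

β1 →Sf1  (Sf1 fixes flow; stroke at Sf1)
β3 →J2  (source Se1 imposes e)
β0 →J1  (common-e at J2 fixed by 3)
β4 →R1  (common-e at J2 fixed by 3)
β2 →I1  (J1 effort already set via bond 0)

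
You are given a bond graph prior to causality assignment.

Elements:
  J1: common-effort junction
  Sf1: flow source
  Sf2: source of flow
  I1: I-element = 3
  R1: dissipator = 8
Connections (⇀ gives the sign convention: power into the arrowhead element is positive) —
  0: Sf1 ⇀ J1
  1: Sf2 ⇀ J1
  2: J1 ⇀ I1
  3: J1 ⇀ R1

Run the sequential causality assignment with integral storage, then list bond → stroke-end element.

bond 0 →Sf1
bond 1 →Sf2
bond 2 →I1
bond 3 →J1

bond 0 stroke→Sf1  (source Sf1 imposes f)
bond 1 stroke→Sf2  (Sf2 (Sf) sets flow on bond)
bond 2 stroke→I1  (I1 outputs flow p/I1)
bond 3 stroke→J1  (J1: last free bond brings effort in)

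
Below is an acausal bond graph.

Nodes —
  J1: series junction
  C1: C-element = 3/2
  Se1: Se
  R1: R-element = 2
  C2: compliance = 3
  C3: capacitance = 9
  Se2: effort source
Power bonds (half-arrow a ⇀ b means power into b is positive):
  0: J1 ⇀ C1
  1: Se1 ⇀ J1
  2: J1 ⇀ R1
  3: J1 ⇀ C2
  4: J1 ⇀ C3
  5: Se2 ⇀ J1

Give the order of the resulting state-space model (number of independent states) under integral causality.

3  (C1, C2, C3 all integral)

β1 →J1  (source Se1 imposes e)
β5 →J1  (Se2 (Se) sets effort on bond)
β0 →J1  (C1 outputs effort q/C1)
β3 →J1  (C2 integral (e out))
β4 →J1  (C3 outputs effort q/C3)
β2 →R1  (J1 needs exactly one f-in)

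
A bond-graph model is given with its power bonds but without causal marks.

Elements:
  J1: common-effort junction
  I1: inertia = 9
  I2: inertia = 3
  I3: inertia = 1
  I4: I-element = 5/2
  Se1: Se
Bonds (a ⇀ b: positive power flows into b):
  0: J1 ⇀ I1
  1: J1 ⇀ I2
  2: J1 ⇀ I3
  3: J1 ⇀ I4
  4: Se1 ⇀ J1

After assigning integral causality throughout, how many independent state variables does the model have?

#4 stroke at J1  (Se1 (Se) sets effort on bond)
#0 stroke at I1  (J1: bond 4 brought effort, rest push out)
#1 stroke at I2  (J1: bond 4 brought effort, rest push out)
#2 stroke at I3  (J1 effort already set via bond 4)
#3 stroke at I4  (0-jn J1 has e-setter on 4)

4  (I1, I2, I3, I4 all integral)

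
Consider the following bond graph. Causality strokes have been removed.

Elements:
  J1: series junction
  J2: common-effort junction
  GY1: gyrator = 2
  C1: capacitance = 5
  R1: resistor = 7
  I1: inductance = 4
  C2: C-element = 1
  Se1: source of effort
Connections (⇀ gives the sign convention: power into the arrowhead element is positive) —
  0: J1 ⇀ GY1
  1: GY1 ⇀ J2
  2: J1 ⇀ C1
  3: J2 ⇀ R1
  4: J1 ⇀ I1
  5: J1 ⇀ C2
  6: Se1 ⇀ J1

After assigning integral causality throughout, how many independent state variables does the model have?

bond 6 |J1  (Se1 (Se) sets effort on bond)
bond 2 |J1  (C1 outputs effort q/C1)
bond 4 |I1  (prefer integral on I1)
bond 0 |J1  (J1: bond 4 brought flow, rest push out)
bond 5 |J1  (1-jn J1 has f-setter on 4)
bond 1 |J2  (GY1 both-in/both-out from 0)
bond 3 |R1  (0-jn J2 has e-setter on 1)

3  (C1, C2, I1 all integral)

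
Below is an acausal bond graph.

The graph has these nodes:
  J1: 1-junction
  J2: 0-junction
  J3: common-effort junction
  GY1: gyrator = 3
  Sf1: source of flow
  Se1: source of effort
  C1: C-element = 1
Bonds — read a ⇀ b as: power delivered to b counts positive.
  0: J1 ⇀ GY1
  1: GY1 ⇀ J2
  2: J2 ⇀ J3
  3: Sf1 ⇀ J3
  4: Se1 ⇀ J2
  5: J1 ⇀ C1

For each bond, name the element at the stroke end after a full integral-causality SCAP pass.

β3 |Sf1  (source Sf1 imposes f)
β4 |J2  (source Se1 imposes e)
β1 |GY1  (common-e at J2 fixed by 4)
β2 |J3  (J2: bond 4 brought effort, rest push out)
β0 |GY1  (through GY1, causality inverts; strokes same side of GY1)
β5 |J1  (1-jn J1 has f-setter on 0)

b0 stroke→GY1
b1 stroke→GY1
b2 stroke→J3
b3 stroke→Sf1
b4 stroke→J2
b5 stroke→J1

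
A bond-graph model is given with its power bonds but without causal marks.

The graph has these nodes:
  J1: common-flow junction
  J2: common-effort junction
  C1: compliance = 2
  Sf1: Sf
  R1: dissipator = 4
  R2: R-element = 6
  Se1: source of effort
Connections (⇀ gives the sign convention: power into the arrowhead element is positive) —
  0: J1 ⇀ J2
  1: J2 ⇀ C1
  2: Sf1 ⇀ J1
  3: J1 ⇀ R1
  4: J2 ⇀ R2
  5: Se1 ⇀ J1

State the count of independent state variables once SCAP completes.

β2 |Sf1  (Sf1 fixes flow; stroke at Sf1)
β5 |J1  (Se1 (Se) sets effort on bond)
β0 |J1  (J1: bond 2 brought flow, rest push out)
β3 |J1  (J1: bond 2 brought flow, rest push out)
β1 |J2  (prefer integral on C1)
β4 |R2  (common-e at J2 fixed by 1)

1  (C1 all integral)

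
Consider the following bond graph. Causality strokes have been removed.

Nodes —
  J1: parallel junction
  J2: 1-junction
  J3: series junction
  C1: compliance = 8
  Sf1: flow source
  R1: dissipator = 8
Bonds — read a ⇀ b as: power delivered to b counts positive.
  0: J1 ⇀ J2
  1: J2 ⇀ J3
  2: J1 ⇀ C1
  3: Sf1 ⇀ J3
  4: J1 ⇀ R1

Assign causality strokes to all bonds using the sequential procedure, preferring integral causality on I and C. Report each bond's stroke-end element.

#0 |J2
#1 |J3
#2 |J1
#3 |Sf1
#4 |R1

bond 3 |Sf1  (source Sf1 imposes f)
bond 1 |J3  (1-jn J3 has f-setter on 3)
bond 0 |J2  (J2 flow already set via bond 1)
bond 2 |J1  (C1 outputs effort q/C1)
bond 4 |R1  (common-e at J1 fixed by 2)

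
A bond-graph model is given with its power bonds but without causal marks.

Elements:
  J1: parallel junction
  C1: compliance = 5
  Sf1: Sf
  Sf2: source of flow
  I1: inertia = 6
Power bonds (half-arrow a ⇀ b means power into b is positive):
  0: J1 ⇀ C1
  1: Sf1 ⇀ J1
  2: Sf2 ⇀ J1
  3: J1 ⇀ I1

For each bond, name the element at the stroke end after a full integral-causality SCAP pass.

b1 stroke at Sf1  (Sf1 (Sf) sets flow on bond)
b2 stroke at Sf2  (Sf2 fixes flow; stroke at Sf2)
b0 stroke at J1  (C1: C, integral causality)
b3 stroke at I1  (J1 effort already set via bond 0)

#0 |J1
#1 |Sf1
#2 |Sf2
#3 |I1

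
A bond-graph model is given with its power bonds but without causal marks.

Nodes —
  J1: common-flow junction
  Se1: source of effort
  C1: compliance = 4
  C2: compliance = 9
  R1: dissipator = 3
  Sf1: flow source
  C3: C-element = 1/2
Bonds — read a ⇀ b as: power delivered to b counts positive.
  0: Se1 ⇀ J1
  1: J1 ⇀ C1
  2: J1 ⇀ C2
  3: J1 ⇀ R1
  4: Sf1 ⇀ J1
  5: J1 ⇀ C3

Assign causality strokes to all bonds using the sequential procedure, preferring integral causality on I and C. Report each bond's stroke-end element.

#0 |J1  (source Se1 imposes e)
#4 |Sf1  (Sf1: flow source, stroke at near end)
#1 |J1  (1-jn J1 has f-setter on 4)
#2 |J1  (common-f at J1 fixed by 4)
#3 |J1  (J1: bond 4 brought flow, rest push out)
#5 |J1  (1-jn J1 has f-setter on 4)

β0 |J1
β1 |J1
β2 |J1
β3 |J1
β4 |Sf1
β5 |J1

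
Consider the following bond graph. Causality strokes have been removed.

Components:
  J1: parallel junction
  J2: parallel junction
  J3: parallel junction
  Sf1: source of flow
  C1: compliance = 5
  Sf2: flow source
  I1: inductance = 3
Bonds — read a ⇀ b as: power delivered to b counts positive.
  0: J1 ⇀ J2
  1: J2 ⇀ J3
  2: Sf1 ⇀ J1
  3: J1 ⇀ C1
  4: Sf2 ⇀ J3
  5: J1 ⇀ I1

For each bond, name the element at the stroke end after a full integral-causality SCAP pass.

bond 2 stroke→Sf1  (source Sf1 imposes f)
bond 4 stroke→Sf2  (Sf2: flow source, stroke at near end)
bond 1 stroke→J3  (J3 needs exactly one e-in)
bond 0 stroke→J2  (J2: last free bond brings effort in)
bond 3 stroke→J1  (prefer integral on C1)
bond 5 stroke→I1  (J1 effort already set via bond 3)

β0 stroke at J2
β1 stroke at J3
β2 stroke at Sf1
β3 stroke at J1
β4 stroke at Sf2
β5 stroke at I1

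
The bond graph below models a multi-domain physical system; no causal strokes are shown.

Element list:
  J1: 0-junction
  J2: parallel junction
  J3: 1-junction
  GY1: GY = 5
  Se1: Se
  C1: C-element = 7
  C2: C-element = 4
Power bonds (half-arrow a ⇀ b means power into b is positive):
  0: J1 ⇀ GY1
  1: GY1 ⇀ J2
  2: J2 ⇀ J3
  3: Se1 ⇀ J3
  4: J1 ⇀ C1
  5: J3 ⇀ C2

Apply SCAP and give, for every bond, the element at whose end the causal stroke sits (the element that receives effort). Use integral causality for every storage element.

#0 →GY1
#1 →GY1
#2 →J2
#3 →J3
#4 →J1
#5 →J3

b3 stroke→J3  (Se1: effort source, stroke at far end)
b4 stroke→J1  (C1 outputs effort q/C1)
b0 stroke→GY1  (0-jn J1 has e-setter on 4)
b1 stroke→GY1  (GY1: gyrator matches bond 0)
b2 stroke→J2  (only one effort-in slot at J2)
b5 stroke→J3  (common-f at J3 fixed by 2)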